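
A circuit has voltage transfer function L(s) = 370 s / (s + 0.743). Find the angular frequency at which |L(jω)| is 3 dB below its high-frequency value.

0.743 rad/s

For a single-pole high-pass, the −3 dB point is at the pole: ω = 0.743 rad/s.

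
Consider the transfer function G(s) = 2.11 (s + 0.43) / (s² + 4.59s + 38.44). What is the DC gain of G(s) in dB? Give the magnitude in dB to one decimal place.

-32.5 dB

G(0) = 2.11 × 0.43 / 38.44 = 0.023603
20 log₁₀(0.023603) = -32.54 dB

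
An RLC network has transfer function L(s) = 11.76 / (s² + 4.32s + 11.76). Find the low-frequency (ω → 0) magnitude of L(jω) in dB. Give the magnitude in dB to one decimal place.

L(0) = 11.76 / 11.76 = 1
20 log₁₀(1) = 0.00 dB

0.0 dB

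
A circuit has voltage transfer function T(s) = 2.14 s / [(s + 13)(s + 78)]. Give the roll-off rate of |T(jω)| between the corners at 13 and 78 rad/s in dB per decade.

In this band the factors already past their corner are: 1 differentiator zero, pole at 13; net slope = 0 dB/decade.

0 dB/decade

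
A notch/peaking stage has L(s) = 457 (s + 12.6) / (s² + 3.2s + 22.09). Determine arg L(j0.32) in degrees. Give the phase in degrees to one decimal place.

-1.2 deg

∠(j0.32 + 12.6) = arctan(0.32/12.6) = 1.45°
∠[(j0.32)² + 3.2(j0.32) + 22.09] = ∠[21.988 + j1.024] = 2.67°
∠L(j0.32) = 1.45° − 2.67° = -1.21°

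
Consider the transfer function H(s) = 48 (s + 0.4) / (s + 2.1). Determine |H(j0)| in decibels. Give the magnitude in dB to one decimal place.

H(0) = 48 × 0.4 / 2.1 = 9.1429
20 log₁₀(9.1429) = 19.22 dB

19.2 dB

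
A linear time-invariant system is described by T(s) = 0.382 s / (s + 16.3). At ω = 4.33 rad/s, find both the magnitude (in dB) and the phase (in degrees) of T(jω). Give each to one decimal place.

|T| = -20.2 dB, ∠T = 75.1°

|j4.33| = 4.33
|j4.33 + 16.3| = √(4.33² + 16.3²) = 16.87
|T(j4.33)| = 0.382 × 4.33 / 16.87 = 0.098075
20 log₁₀(0.098075) = -20.17 dB
∠(j4.33) = 90.00°
∠(j4.33 + 16.3) = arctan(4.33/16.3) = 14.88°
∠T(j4.33) = 90.00° − 14.88° = 75.12°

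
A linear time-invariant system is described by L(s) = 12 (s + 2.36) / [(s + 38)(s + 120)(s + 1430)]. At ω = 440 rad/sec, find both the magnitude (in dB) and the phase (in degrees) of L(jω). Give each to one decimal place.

|L| = -95.1 dB, ∠L = -87.2°

|j440 + 2.36| = √(440² + 2.36²) = 440
|j440 + 38| = √(440² + 38²) = 441.6
|j440 + 120| = √(440² + 120²) = 456.1
|j440 + 1430| = √(440² + 1430²) = 1496
|L(j440)| = 12 × 440 / (441.6 × 456.1 × 1496) = 1.7521e-05
20 log₁₀(1.7521e-05) = -95.13 dB
∠(j440 + 2.36) = arctan(440/2.36) = 89.69°
∠(j440 + 38) = arctan(440/38) = 85.06°
∠(j440 + 120) = arctan(440/120) = 74.74°
∠(j440 + 1430) = arctan(440/1430) = 17.10°
∠L(j440) = 89.69° − (85.06° + 74.74° + 17.10°) = -87.22°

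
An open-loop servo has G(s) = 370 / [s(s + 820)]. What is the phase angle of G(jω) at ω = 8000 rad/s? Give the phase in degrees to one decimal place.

∠(j8000 + 820) = arctan(8000/820) = 84.15°
∠(j8000) = 90.00°
∠G(j8000) = − (84.15° + 90.00°) = -174.15°

-174.1°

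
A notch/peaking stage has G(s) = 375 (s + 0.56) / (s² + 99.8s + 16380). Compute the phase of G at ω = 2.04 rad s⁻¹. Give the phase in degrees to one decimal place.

∠(j2.04 + 0.56) = arctan(2.04/0.56) = 74.65°
∠[(j2.04)² + 99.8(j2.04) + 16380] = ∠[16376 + j203.59] = 0.71°
∠G(j2.04) = 74.65° − 0.71° = 73.94°

73.9°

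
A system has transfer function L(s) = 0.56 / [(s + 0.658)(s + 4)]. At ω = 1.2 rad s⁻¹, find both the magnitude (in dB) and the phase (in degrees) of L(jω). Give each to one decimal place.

|j1.2 + 0.658| = √(1.2² + 0.658²) = 1.369
|j1.2 + 4| = √(1.2² + 4²) = 4.176
|L(j1.2)| = 0.56 / (1.369 × 4.176) = 0.097983
20 log₁₀(0.097983) = -20.18 dB
∠(j1.2 + 0.658) = arctan(1.2/0.658) = 61.26°
∠(j1.2 + 4) = arctan(1.2/4) = 16.70°
∠L(j1.2) = − (61.26° + 16.70°) = -77.96°

|L| = -20.2 dB, ∠L = -78.0°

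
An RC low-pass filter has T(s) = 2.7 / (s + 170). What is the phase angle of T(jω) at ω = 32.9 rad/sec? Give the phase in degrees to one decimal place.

-11.0 deg

∠(j32.9 + 170) = arctan(32.9/170) = 10.95°
∠T(j32.9) = −10.95° = -10.95°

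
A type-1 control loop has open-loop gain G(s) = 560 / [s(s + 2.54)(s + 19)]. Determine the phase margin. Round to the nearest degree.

Gain crossover: |G(jω)| = 1 at ω ≈ 5.04 rad/s.
∠G(j5.04) = −90° − arctan(5.04/2.54) − arctan(5.04/19) ≈ -168.14°
PM = 180° + (-168.14°) = 11.86°

12°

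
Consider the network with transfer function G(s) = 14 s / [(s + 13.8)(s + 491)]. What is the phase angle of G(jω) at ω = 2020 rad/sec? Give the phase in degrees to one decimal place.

-75.9°

∠(j2020) = 90.00°
∠(j2020 + 13.8) = arctan(2020/13.8) = 89.61°
∠(j2020 + 491) = arctan(2020/491) = 76.34°
∠G(j2020) = 90.00° − (89.61° + 76.34°) = -75.95°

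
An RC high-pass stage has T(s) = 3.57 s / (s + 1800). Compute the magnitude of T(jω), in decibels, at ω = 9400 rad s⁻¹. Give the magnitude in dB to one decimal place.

|j9400| = 9400
|j9400 + 1800| = √(9400² + 1800²) = 9571
|T(j9400)| = 3.57 × 9400 / 9571 = 3.5063
20 log₁₀(3.5063) = 10.90 dB

10.9 dB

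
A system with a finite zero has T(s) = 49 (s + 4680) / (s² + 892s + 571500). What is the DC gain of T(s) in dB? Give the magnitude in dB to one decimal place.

T(0) = 49 × 4680 / 571500 = 0.40126
20 log₁₀(0.40126) = -7.93 dB

-7.9 dB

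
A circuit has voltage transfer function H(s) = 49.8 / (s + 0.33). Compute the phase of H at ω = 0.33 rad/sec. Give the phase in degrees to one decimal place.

-45.0 deg

∠(j0.33 + 0.33) = arctan(0.33/0.33) = 45.00°
∠H(j0.33) = −45.00° = -45.00°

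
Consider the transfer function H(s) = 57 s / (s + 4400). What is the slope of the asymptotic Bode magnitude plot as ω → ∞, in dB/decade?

With 1 zero and 1 pole, the high-frequency asymptotic slope is 20 × (1 − 1) = 0 dB/decade.

0 dB/decade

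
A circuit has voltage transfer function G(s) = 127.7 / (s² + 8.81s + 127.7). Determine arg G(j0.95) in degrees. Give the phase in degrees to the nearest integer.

-4°

∠[(j0.95)² + 8.81(j0.95) + 127.7] = ∠[126.8 + j8.3695] = 3.78°
∠G(j0.95) = −3.78° = -3.78°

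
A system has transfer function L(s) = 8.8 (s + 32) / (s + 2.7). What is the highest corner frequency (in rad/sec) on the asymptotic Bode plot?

32 rad/sec

Break frequencies occur at each pole and zero magnitude: 2.7 rad/sec, 32 rad/sec.
The highest is 32 rad/sec.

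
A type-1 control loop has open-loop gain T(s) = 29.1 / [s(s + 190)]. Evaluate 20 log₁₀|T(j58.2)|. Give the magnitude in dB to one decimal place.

-52.0 dB

|j58.2 + 190| = √(58.2² + 190²) = 198.7
|j58.2| = 58.2
|T(j58.2)| = 29.1 / (198.7 × 58.2) = 0.0025162
20 log₁₀(0.0025162) = -51.99 dB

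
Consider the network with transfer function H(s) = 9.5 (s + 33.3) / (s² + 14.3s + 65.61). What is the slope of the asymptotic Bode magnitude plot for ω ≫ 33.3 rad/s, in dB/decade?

-20 dB/decade

With 1 zero and 2 poles, the high-frequency asymptotic slope is 20 × (1 − 2) = -20 dB/decade.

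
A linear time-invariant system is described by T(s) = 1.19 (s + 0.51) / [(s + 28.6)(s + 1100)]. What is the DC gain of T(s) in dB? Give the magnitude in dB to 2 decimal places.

T(0) = 1.19 × 0.51 / (28.6 × 1100) = 1.9291e-05
20 log₁₀(1.9291e-05) = -94.293 dB

-94.29 dB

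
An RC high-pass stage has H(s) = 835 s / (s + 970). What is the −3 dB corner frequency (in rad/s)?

For a single-pole high-pass, the −3 dB point is at the pole: ω = 970 rad/s.

970 rad/s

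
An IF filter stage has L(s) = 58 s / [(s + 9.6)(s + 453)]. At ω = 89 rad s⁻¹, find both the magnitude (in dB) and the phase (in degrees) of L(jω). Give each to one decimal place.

|L| = -18.1 dB, ∠L = -5.0°

|j89| = 89
|j89 + 9.6| = √(89² + 9.6²) = 89.52
|j89 + 453| = √(89² + 453²) = 461.7
|L(j89)| = 58 × 89 / (89.52 × 461.7) = 0.12491
20 log₁₀(0.12491) = -18.07 dB
∠(j89) = 90.00°
∠(j89 + 9.6) = arctan(89/9.6) = 83.84°
∠(j89 + 453) = arctan(89/453) = 11.12°
∠L(j89) = 90.00° − (83.84° + 11.12°) = -4.96°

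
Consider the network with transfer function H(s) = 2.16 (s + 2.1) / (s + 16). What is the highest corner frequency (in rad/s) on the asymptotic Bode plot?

Break frequencies occur at each pole and zero magnitude: 2.1 rad/s, 16 rad/s.
The highest is 16 rad/s.

16 rad/s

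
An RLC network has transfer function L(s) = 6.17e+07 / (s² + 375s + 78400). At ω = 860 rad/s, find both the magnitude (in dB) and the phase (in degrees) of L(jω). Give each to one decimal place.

|L| = 38.5 dB, ∠L = -154.0°

|(j860)² + 375(j860) + 78400| = |-6.612e+05 + j3.225e+05| = 7.357e+05
|L(j860)| = 6.17e+07 / 7.357e+05 = 83.871
20 log₁₀(83.871) = 38.47 dB
∠[(j860)² + 375(j860) + 78400] = ∠[-6.612e+05 + j3.225e+05] = 154.00°
∠L(j860) = −154.00° = -154.00°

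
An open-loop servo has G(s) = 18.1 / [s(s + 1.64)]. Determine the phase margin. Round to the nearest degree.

22°

Gain crossover: |G(jω)| = 1 at ω ≈ 4.1 rad/sec.
∠G(j4.1) = −90° − arctan(4.1/1.64) ≈ -158.20°
PM = 180° + (-158.20°) = 21.80°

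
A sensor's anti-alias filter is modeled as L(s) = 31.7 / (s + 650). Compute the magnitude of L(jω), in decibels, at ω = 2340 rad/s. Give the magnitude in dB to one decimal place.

|j2340 + 650| = √(2340² + 650²) = 2429
|L(j2340)| = 31.7 / 2429 = 0.013053
20 log₁₀(0.013053) = -37.69 dB

-37.7 dB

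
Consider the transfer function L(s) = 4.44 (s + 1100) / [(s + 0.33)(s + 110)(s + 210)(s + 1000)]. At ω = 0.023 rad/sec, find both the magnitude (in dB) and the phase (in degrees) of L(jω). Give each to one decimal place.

|L| = -63.9 dB, ∠L = -4.0 deg

|j0.023 + 1100| = √(0.023² + 1100²) = 1100
|j0.023 + 0.33| = √(0.023² + 0.33²) = 0.3308
|j0.023 + 110| = √(0.023² + 110²) = 110
|j0.023 + 210| = √(0.023² + 210²) = 210
|j0.023 + 1000| = √(0.023² + 1000²) = 1000
|L(j0.023)| = 4.44 × 1100 / (0.3308 × 110 × 210 × 1000) = 0.00063914
20 log₁₀(0.00063914) = -63.89 dB
∠(j0.023 + 1100) = arctan(0.023/1100) = 0.00°
∠(j0.023 + 0.33) = arctan(0.023/0.33) = 3.99°
∠(j0.023 + 110) = arctan(0.023/110) = 0.01°
∠(j0.023 + 210) = arctan(0.023/210) = 0.01°
∠(j0.023 + 1000) = arctan(0.023/1000) = 0.00°
∠L(j0.023) = 0.00° − (3.99° + 0.01° + 0.01° + 0.00°) = -4.01°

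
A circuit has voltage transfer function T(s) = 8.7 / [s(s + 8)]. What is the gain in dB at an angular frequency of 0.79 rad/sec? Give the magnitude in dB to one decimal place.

|j0.79 + 8| = √(0.79² + 8²) = 8.039
|j0.79| = 0.79
|T(j0.79)| = 8.7 / (8.039 × 0.79) = 1.3699
20 log₁₀(1.3699) = 2.73 dB

2.7 dB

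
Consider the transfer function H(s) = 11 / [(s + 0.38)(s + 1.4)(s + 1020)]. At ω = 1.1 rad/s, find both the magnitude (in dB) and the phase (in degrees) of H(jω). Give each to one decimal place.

|H| = -45.7 dB, ∠H = -109.2°

|j1.1 + 0.38| = √(1.1² + 0.38²) = 1.164
|j1.1 + 1.4| = √(1.1² + 1.4²) = 1.78
|j1.1 + 1020| = √(1.1² + 1020²) = 1020
|H(j1.1)| = 11 / (1.164 × 1.78 × 1020) = 0.0052046
20 log₁₀(0.0052046) = -45.67 dB
∠(j1.1 + 0.38) = arctan(1.1/0.38) = 70.94°
∠(j1.1 + 1.4) = arctan(1.1/1.4) = 38.16°
∠(j1.1 + 1020) = arctan(1.1/1020) = 0.06°
∠H(j1.1) = − (70.94° + 38.16° + 0.06°) = -109.16°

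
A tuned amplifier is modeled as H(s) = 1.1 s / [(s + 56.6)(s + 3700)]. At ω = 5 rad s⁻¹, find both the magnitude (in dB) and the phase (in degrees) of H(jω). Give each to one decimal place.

|H| = -91.6 dB, ∠H = 84.9°

|j5| = 5
|j5 + 56.6| = √(5² + 56.6²) = 56.82
|j5 + 3700| = √(5² + 3700²) = 3700
|H(j5)| = 1.1 × 5 / (56.82 × 3700) = 2.6161e-05
20 log₁₀(2.6161e-05) = -91.65 dB
∠(j5) = 90.00°
∠(j5 + 56.6) = arctan(5/56.6) = 5.05°
∠(j5 + 3700) = arctan(5/3700) = 0.08°
∠H(j5) = 90.00° − (5.05° + 0.08°) = 84.87°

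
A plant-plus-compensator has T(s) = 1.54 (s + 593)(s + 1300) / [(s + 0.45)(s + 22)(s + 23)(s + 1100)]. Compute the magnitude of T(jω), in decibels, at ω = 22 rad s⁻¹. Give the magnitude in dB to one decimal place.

-26.1 dB

|j22 + 593| = √(22² + 593²) = 593.4
|j22 + 1300| = √(22² + 1300²) = 1300
|j22 + 0.45| = √(22² + 0.45²) = 22
|j22 + 22| = √(22² + 22²) = 31.11
|j22 + 23| = √(22² + 23²) = 31.83
|j22 + 1100| = √(22² + 1100²) = 1100
|T(j22)| = 1.54 × 593.4 × 1300 / (22 × 31.11 × 31.83 × 1100) = 0.049561
20 log₁₀(0.049561) = -26.10 dB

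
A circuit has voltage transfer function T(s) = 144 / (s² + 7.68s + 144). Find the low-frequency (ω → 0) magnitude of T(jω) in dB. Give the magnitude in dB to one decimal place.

T(0) = 144 / 144 = 1
20 log₁₀(1) = 0.00 dB

0.0 dB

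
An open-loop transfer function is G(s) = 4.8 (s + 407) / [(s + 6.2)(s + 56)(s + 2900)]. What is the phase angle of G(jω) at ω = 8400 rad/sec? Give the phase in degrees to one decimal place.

-163.3°

∠(j8400 + 407) = arctan(8400/407) = 87.23°
∠(j8400 + 6.2) = arctan(8400/6.2) = 89.96°
∠(j8400 + 56) = arctan(8400/56) = 89.62°
∠(j8400 + 2900) = arctan(8400/2900) = 70.95°
∠G(j8400) = 87.23° − (89.96° + 89.62° + 70.95°) = -163.30°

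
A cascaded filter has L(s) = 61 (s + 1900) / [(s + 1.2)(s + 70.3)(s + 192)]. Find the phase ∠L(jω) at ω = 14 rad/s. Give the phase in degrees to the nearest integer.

-100°

∠(j14 + 1900) = arctan(14/1900) = 0.42°
∠(j14 + 1.2) = arctan(14/1.2) = 85.10°
∠(j14 + 70.3) = arctan(14/70.3) = 11.26°
∠(j14 + 192) = arctan(14/192) = 4.17°
∠L(j14) = 0.42° − (85.10° + 11.26° + 4.17°) = -100.11°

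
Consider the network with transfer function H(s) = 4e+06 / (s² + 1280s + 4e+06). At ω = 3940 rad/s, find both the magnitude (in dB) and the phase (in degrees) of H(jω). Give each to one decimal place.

|H| = -10.0 dB, ∠H = -156.4°

|(j3940)² + 1280(j3940) + 4e+06| = |-1.1524e+07 + j5.0432e+06| = 1.258e+07
|H(j3940)| = 4e+06 / 1.258e+07 = 0.31799
20 log₁₀(0.31799) = -9.95 dB
∠[(j3940)² + 1280(j3940) + 4e+06] = ∠[-1.1524e+07 + j5.0432e+06] = 156.36°
∠H(j3940) = −156.36° = -156.36°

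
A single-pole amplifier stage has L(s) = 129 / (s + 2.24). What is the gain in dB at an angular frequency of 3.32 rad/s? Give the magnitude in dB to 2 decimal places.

|j3.32 + 2.24| = √(3.32² + 2.24²) = 4.005
|L(j3.32)| = 129 / 4.005 = 32.21
20 log₁₀(32.21) = 30.160 dB

30.16 dB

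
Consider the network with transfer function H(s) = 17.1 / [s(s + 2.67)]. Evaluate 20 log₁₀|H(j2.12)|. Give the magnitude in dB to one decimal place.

|j2.12 + 2.67| = √(2.12² + 2.67²) = 3.409
|j2.12| = 2.12
|H(j2.12)| = 17.1 / (3.409 × 2.12) = 2.3659
20 log₁₀(2.3659) = 7.48 dB

7.5 dB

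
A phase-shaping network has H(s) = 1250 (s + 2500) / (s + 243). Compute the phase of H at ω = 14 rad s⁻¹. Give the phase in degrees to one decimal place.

-3.0°

∠(j14 + 2500) = arctan(14/2500) = 0.32°
∠(j14 + 243) = arctan(14/243) = 3.30°
∠H(j14) = 0.32° − 3.30° = -2.98°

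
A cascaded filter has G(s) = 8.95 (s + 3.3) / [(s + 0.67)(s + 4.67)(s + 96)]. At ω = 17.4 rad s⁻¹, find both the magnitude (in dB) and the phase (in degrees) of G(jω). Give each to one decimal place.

|j17.4 + 3.3| = √(17.4² + 3.3²) = 17.71
|j17.4 + 0.67| = √(17.4² + 0.67²) = 17.41
|j17.4 + 4.67| = √(17.4² + 4.67²) = 18.02
|j17.4 + 96| = √(17.4² + 96²) = 97.56
|G(j17.4)| = 8.95 × 17.71 / (17.41 × 18.02 × 97.56) = 0.0051788
20 log₁₀(0.0051788) = -45.72 dB
∠(j17.4 + 3.3) = arctan(17.4/3.3) = 79.26°
∠(j17.4 + 0.67) = arctan(17.4/0.67) = 87.79°
∠(j17.4 + 4.67) = arctan(17.4/4.67) = 74.98°
∠(j17.4 + 96) = arctan(17.4/96) = 10.27°
∠G(j17.4) = 79.26° − (87.79° + 74.98° + 10.27°) = -93.78°

|G| = -45.7 dB, ∠G = -93.8°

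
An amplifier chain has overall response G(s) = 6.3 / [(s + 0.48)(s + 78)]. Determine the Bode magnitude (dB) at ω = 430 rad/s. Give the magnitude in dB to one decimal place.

-89.5 dB

|j430 + 0.48| = √(430² + 0.48²) = 430
|j430 + 78| = √(430² + 78²) = 437
|G(j430)| = 6.3 / (430 × 437) = 3.3525e-05
20 log₁₀(3.3525e-05) = -89.49 dB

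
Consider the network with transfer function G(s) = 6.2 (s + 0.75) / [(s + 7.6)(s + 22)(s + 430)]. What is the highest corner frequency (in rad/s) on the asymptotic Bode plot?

Break frequencies occur at each pole and zero magnitude: 0.75 rad/s, 7.6 rad/s, 22 rad/s, 430 rad/s.
The highest is 430 rad/s.

430 rad/s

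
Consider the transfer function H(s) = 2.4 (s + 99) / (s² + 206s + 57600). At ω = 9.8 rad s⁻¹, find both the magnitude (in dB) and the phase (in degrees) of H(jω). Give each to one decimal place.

|j9.8 + 99| = √(9.8² + 99²) = 99.48
|(j9.8)² + 206(j9.8) + 57600| = |57504 + j2018.8| = 5.754e+04
|H(j9.8)| = 2.4 × 99.48 / 5.754e+04 = 0.0041495
20 log₁₀(0.0041495) = -47.64 dB
∠(j9.8 + 99) = arctan(9.8/99) = 5.65°
∠[(j9.8)² + 206(j9.8) + 57600] = ∠[57504 + j2018.8] = 2.01°
∠H(j9.8) = 5.65° − 2.01° = 3.64°

|H| = -47.6 dB, ∠H = 3.6°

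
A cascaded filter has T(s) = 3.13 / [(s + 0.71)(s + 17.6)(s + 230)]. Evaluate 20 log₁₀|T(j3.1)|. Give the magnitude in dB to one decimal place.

-72.4 dB

|j3.1 + 0.71| = √(3.1² + 0.71²) = 3.18
|j3.1 + 17.6| = √(3.1² + 17.6²) = 17.87
|j3.1 + 230| = √(3.1² + 230²) = 230
|T(j3.1)| = 3.13 / (3.18 × 17.87 × 230) = 0.00023942
20 log₁₀(0.00023942) = -72.42 dB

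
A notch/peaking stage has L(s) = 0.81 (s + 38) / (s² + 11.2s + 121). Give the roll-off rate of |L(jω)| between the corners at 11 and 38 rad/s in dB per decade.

-40 dB/decade

In this band the factors already past their corner are: complex pole pair at ωₙ ≈ 11; net slope = -40 dB/decade.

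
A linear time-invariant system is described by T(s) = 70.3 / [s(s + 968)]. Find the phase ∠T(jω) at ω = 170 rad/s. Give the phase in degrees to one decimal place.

∠(j170 + 968) = arctan(170/968) = 9.96°
∠(j170) = 90.00°
∠T(j170) = − (9.96° + 90.00°) = -99.96°

-100.0°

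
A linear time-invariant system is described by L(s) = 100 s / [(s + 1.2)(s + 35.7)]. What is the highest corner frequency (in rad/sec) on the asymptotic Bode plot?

Break frequencies occur at each pole and zero magnitude: 1.2 rad/sec, 35.7 rad/sec.
The highest is 35.7 rad/sec.

35.7 rad/sec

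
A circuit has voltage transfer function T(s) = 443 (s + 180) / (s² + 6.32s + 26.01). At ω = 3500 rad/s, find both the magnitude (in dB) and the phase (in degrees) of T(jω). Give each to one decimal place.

|j3500 + 180| = √(3500² + 180²) = 3505
|(j3500)² + 6.32(j3500) + 26.01| = |-1.225e+07 + j22120| = 1.225e+07
|T(j3500)| = 443 × 3505 / 1.225e+07 = 0.12674
20 log₁₀(0.12674) = -17.94 dB
∠(j3500 + 180) = arctan(3500/180) = 87.06°
∠[(j3500)² + 6.32(j3500) + 26.01] = ∠[-1.225e+07 + j22120] = 179.90°
∠T(j3500) = 87.06° − 179.90° = -92.84°

|T| = -17.9 dB, ∠T = -92.8 deg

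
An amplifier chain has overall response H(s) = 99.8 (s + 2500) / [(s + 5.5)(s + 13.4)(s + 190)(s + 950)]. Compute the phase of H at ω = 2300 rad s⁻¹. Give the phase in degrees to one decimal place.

-289.7°

∠(j2300 + 2500) = arctan(2300/2500) = 42.61°
∠(j2300 + 5.5) = arctan(2300/5.5) = 89.86°
∠(j2300 + 13.4) = arctan(2300/13.4) = 89.67°
∠(j2300 + 190) = arctan(2300/190) = 85.28°
∠(j2300 + 950) = arctan(2300/950) = 67.56°
∠H(j2300) = 42.61° − (89.86° + 89.67° + 85.28° + 67.56°) = -289.75°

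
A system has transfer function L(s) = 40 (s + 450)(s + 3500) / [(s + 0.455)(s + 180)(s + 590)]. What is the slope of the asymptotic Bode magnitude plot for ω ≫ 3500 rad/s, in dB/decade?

With 2 zeros and 3 poles, the high-frequency asymptotic slope is 20 × (2 − 3) = -20 dB/decade.

-20 dB/decade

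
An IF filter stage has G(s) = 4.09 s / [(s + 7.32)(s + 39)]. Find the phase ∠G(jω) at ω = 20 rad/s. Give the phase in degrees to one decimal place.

∠(j20) = 90.00°
∠(j20 + 7.32) = arctan(20/7.32) = 69.90°
∠(j20 + 39) = arctan(20/39) = 27.15°
∠G(j20) = 90.00° − (69.90° + 27.15°) = -7.05°

-7.0°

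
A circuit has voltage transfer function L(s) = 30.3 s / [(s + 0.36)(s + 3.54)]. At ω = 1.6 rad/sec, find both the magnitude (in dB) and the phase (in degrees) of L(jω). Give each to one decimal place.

|j1.6| = 1.6
|j1.6 + 0.36| = √(1.6² + 0.36²) = 1.64
|j1.6 + 3.54| = √(1.6² + 3.54²) = 3.885
|L(j1.6)| = 30.3 × 1.6 / (1.64 × 3.885) = 7.6094
20 log₁₀(7.6094) = 17.63 dB
∠(j1.6) = 90.00°
∠(j1.6 + 0.36) = arctan(1.6/0.36) = 77.32°
∠(j1.6 + 3.54) = arctan(1.6/3.54) = 24.32°
∠L(j1.6) = 90.00° − (77.32° + 24.32°) = -11.64°

|L| = 17.6 dB, ∠L = -11.6°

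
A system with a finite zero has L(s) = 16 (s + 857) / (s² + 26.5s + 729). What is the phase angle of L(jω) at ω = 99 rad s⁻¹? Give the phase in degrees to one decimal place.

∠(j99 + 857) = arctan(99/857) = 6.59°
∠[(j99)² + 26.5(j99) + 729] = ∠[-9072 + j2623.5] = 163.87°
∠L(j99) = 6.59° − 163.87° = -157.28°

-157.3 deg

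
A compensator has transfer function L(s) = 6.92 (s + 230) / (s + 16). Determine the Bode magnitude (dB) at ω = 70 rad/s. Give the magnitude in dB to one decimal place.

|j70 + 230| = √(70² + 230²) = 240.4
|j70 + 16| = √(70² + 16²) = 71.81
|L(j70)| = 6.92 × 240.4 / 71.81 = 23.169
20 log₁₀(23.169) = 27.30 dB

27.3 dB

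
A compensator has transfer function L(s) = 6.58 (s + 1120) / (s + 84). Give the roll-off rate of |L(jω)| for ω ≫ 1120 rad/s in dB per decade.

0 dB/decade

With 1 zero and 1 pole, the high-frequency asymptotic slope is 20 × (1 − 1) = 0 dB/decade.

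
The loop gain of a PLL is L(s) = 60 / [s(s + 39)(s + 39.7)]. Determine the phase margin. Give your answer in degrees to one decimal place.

89.9°

Gain crossover: |L(jω)| = 1 at ω ≈ 0.0388 rad/s.
∠L(j0.0388) = −90° − arctan(0.0388/39) − arctan(0.0388/39.7) ≈ -90.11°
PM = 180° + (-90.11°) = 89.89°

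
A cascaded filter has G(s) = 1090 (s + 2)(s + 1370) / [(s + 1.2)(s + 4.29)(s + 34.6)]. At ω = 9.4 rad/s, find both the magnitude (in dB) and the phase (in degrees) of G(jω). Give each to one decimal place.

|G| = 72.2 dB, ∠G = -85.0°

|j9.4 + 2| = √(9.4² + 2²) = 9.61
|j9.4 + 1370| = √(9.4² + 1370²) = 1370
|j9.4 + 1.2| = √(9.4² + 1.2²) = 9.476
|j9.4 + 4.29| = √(9.4² + 4.29²) = 10.33
|j9.4 + 34.6| = √(9.4² + 34.6²) = 35.85
|G(j9.4)| = 1090 × 9.61 × 1370 / (9.476 × 10.33 × 35.85) = 4088
20 log₁₀(4088) = 72.23 dB
∠(j9.4 + 2) = arctan(9.4/2) = 77.99°
∠(j9.4 + 1370) = arctan(9.4/1370) = 0.39°
∠(j9.4 + 1.2) = arctan(9.4/1.2) = 82.72°
∠(j9.4 + 4.29) = arctan(9.4/4.29) = 65.47°
∠(j9.4 + 34.6) = arctan(9.4/34.6) = 15.20°
∠G(j9.4) = 77.99° + 0.39° − (82.72° + 65.47° + 15.20°) = -85.01°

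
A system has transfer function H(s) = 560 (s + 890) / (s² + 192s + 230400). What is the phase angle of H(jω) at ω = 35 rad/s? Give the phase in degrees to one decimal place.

0.6°

∠(j35 + 890) = arctan(35/890) = 2.25°
∠[(j35)² + 192(j35) + 230400] = ∠[2.2918e+05 + j6720] = 1.68°
∠H(j35) = 2.25° − 1.68° = 0.57°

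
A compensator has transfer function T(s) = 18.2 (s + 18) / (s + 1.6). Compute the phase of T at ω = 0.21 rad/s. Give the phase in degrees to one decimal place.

-6.8°

∠(j0.21 + 18) = arctan(0.21/18) = 0.67°
∠(j0.21 + 1.6) = arctan(0.21/1.6) = 7.48°
∠T(j0.21) = 0.67° − 7.48° = -6.81°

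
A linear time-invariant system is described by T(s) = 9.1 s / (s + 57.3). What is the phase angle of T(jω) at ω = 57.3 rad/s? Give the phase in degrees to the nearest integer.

45°

∠(j57.3) = 90.00°
∠(j57.3 + 57.3) = arctan(57.3/57.3) = 45.00°
∠T(j57.3) = 90.00° − 45.00° = 45.00°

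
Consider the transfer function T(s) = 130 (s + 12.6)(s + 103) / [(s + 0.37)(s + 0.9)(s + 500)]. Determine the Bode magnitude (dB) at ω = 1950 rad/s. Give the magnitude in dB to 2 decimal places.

|j1950 + 12.6| = √(1950² + 12.6²) = 1950
|j1950 + 103| = √(1950² + 103²) = 1953
|j1950 + 0.37| = √(1950² + 0.37²) = 1950
|j1950 + 0.9| = √(1950² + 0.9²) = 1950
|j1950 + 500| = √(1950² + 500²) = 2013
|T(j1950)| = 130 × 1950 × 1953 / (1950 × 1950 × 2013) = 0.064669
20 log₁₀(0.064669) = -23.786 dB

-23.79 dB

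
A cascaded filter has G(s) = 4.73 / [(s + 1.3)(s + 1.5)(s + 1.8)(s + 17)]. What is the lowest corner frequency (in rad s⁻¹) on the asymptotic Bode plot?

1.3 rad s⁻¹

Break frequencies occur at each pole and zero magnitude: 1.3 rad s⁻¹, 1.5 rad s⁻¹, 1.8 rad s⁻¹, 17 rad s⁻¹.
The lowest is 1.3 rad s⁻¹.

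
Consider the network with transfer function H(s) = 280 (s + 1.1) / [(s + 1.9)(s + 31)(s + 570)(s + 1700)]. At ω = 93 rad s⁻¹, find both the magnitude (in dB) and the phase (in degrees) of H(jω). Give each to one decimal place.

|H| = -110.7 dB, ∠H = -83.5°

|j93 + 1.1| = √(93² + 1.1²) = 93.01
|j93 + 1.9| = √(93² + 1.9²) = 93.02
|j93 + 31| = √(93² + 31²) = 98.03
|j93 + 570| = √(93² + 570²) = 577.5
|j93 + 1700| = √(93² + 1700²) = 1703
|H(j93)| = 280 × 93.01 / (93.02 × 98.03 × 577.5 × 1703) = 2.9044e-06
20 log₁₀(2.9044e-06) = -110.74 dB
∠(j93 + 1.1) = arctan(93/1.1) = 89.32°
∠(j93 + 1.9) = arctan(93/1.9) = 88.83°
∠(j93 + 31) = arctan(93/31) = 71.57°
∠(j93 + 570) = arctan(93/570) = 9.27°
∠(j93 + 1700) = arctan(93/1700) = 3.13°
∠H(j93) = 89.32° − (88.83° + 71.57° + 9.27° + 3.13°) = -83.47°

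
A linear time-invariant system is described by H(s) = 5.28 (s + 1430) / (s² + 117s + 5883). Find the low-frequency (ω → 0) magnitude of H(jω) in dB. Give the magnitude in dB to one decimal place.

H(0) = 5.28 × 1430 / 5883 = 1.2834
20 log₁₀(1.2834) = 2.17 dB

2.2 dB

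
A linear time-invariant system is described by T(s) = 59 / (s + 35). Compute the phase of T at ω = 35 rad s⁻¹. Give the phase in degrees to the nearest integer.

-45 deg

∠(j35 + 35) = arctan(35/35) = 45.00°
∠T(j35) = −45.00° = -45.00°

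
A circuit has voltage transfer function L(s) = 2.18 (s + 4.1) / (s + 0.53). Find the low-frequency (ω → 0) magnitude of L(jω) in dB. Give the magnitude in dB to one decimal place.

24.5 dB

L(0) = 2.18 × 4.1 / 0.53 = 16.864
20 log₁₀(16.864) = 24.54 dB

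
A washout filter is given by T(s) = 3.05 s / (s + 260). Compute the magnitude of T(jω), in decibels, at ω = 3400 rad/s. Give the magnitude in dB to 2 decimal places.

9.66 dB

|j3400| = 3400
|j3400 + 260| = √(3400² + 260²) = 3410
|T(j3400)| = 3.05 × 3400 / 3410 = 3.0411
20 log₁₀(3.0411) = 9.661 dB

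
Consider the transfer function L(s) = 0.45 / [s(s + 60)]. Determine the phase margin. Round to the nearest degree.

Gain crossover: |L(jω)| = 1 at ω ≈ 0.0075 rad s⁻¹.
∠L(j0.0075) = −90° − arctan(0.0075/60) ≈ -90.01°
PM = 180° + (-90.01°) = 89.99°

90°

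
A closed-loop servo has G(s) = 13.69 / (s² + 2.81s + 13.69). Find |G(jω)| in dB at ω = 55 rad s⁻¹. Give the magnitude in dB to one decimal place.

|(j55)² + 2.81(j55) + 13.69| = |-3011.3 + j154.55| = 3015
|G(j55)| = 13.69 / 3015 = 0.0045402
20 log₁₀(0.0045402) = -46.86 dB

-46.9 dB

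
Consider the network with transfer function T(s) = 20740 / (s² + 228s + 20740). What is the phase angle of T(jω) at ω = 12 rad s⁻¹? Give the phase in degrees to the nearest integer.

-8°

∠[(j12)² + 228(j12) + 20740] = ∠[20596 + j2736] = 7.57°
∠T(j12) = −7.57° = -7.57°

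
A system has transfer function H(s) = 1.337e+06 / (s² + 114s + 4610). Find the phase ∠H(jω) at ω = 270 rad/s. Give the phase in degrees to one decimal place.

-155.7 deg

∠[(j270)² + 114(j270) + 4610] = ∠[-68290 + j30780] = 155.74°
∠H(j270) = −155.74° = -155.74°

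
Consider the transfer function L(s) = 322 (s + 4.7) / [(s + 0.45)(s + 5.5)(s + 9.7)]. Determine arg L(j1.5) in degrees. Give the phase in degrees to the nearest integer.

∠(j1.5 + 4.7) = arctan(1.5/4.7) = 17.70°
∠(j1.5 + 0.45) = arctan(1.5/0.45) = 73.30°
∠(j1.5 + 5.5) = arctan(1.5/5.5) = 15.26°
∠(j1.5 + 9.7) = arctan(1.5/9.7) = 8.79°
∠L(j1.5) = 17.70° − (73.30° + 15.26° + 8.79°) = -79.65°

-80°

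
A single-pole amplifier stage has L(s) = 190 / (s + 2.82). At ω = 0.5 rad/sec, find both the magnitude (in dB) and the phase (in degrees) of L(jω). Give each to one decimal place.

|j0.5 + 2.82| = √(0.5² + 2.82²) = 2.864
|L(j0.5)| = 190 / 2.864 = 66.341
20 log₁₀(66.341) = 36.44 dB
∠(j0.5 + 2.82) = arctan(0.5/2.82) = 10.05°
∠L(j0.5) = −10.05° = -10.05°

|L| = 36.4 dB, ∠L = -10.1°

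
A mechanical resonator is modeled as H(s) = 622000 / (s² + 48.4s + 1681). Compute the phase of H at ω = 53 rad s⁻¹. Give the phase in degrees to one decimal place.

∠[(j53)² + 48.4(j53) + 1681] = ∠[-1128 + j2565.2] = 113.74°
∠H(j53) = −113.74° = -113.74°

-113.7°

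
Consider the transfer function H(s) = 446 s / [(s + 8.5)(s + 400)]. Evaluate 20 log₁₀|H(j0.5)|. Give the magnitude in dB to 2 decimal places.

-23.68 dB

|j0.5| = 0.5
|j0.5 + 8.5| = √(0.5² + 8.5²) = 8.515
|j0.5 + 400| = √(0.5² + 400²) = 400
|H(j0.5)| = 446 × 0.5 / (8.515 × 400) = 0.065475
20 log₁₀(0.065475) = -23.678 dB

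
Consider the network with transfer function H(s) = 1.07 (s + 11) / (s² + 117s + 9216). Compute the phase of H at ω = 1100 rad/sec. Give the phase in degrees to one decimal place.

∠(j1100 + 11) = arctan(1100/11) = 89.43°
∠[(j1100)² + 117(j1100) + 9216] = ∠[-1.2008e+06 + j1.287e+05] = 173.88°
∠H(j1100) = 89.43° − 173.88° = -84.46°

-84.5°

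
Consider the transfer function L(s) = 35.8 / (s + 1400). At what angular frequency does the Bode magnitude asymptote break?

1400 rad/s

The single real pole at s = −1400 gives a corner at ω = 1400 rad/s.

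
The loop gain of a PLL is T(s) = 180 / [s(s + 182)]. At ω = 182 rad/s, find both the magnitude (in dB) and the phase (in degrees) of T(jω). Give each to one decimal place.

|T| = -48.3 dB, ∠T = -135.0°

|j182 + 182| = √(182² + 182²) = 257.4
|j182| = 182
|T(j182)| = 180 / (257.4 × 182) = 0.0038425
20 log₁₀(0.0038425) = -48.31 dB
∠(j182 + 182) = arctan(182/182) = 45.00°
∠(j182) = 90.00°
∠T(j182) = − (45.00° + 90.00°) = -135.00°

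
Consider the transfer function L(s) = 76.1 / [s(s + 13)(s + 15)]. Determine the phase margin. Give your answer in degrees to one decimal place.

Gain crossover: |L(jω)| = 1 at ω ≈ 0.39 rad/s.
∠L(j0.39) = −90° − arctan(0.39/13) − arctan(0.39/15) ≈ -93.21°
PM = 180° + (-93.21°) = 86.79°

86.8 deg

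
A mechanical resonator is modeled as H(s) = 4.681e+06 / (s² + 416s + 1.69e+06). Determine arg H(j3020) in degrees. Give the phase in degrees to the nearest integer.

-170°

∠[(j3020)² + 416(j3020) + 1.69e+06] = ∠[-7.4304e+06 + j1.2563e+06] = 170.40°
∠H(j3020) = −170.40° = -170.40°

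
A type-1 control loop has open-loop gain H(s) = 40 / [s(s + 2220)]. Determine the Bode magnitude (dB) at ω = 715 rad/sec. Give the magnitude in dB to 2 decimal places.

|j715 + 2220| = √(715² + 2220²) = 2332
|j715| = 715
|H(j715)| = 40 / (2332 × 715) = 2.3987e-05
20 log₁₀(2.3987e-05) = -92.401 dB

-92.40 dB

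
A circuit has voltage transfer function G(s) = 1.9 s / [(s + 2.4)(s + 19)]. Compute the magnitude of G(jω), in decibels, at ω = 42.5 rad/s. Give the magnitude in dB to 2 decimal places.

-27.80 dB

|j42.5| = 42.5
|j42.5 + 2.4| = √(42.5² + 2.4²) = 42.57
|j42.5 + 19| = √(42.5² + 19²) = 46.55
|G(j42.5)| = 1.9 × 42.5 / (42.57 × 46.55) = 0.040748
20 log₁₀(0.040748) = -27.798 dB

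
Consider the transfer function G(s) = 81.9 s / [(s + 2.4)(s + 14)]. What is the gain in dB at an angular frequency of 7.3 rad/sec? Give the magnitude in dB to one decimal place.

13.9 dB

|j7.3| = 7.3
|j7.3 + 2.4| = √(7.3² + 2.4²) = 7.684
|j7.3 + 14| = √(7.3² + 14²) = 15.79
|G(j7.3)| = 81.9 × 7.3 / (7.684 × 15.79) = 4.9277
20 log₁₀(4.9277) = 13.85 dB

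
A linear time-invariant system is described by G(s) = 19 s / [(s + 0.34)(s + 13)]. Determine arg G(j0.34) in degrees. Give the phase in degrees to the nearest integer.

44 deg

∠(j0.34) = 90.00°
∠(j0.34 + 0.34) = arctan(0.34/0.34) = 45.00°
∠(j0.34 + 13) = arctan(0.34/13) = 1.50°
∠G(j0.34) = 90.00° − (45.00° + 1.50°) = 43.50°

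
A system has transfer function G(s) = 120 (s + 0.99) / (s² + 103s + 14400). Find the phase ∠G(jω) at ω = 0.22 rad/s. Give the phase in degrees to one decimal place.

∠(j0.22 + 0.99) = arctan(0.22/0.99) = 12.53°
∠[(j0.22)² + 103(j0.22) + 14400] = ∠[14400 + j22.66] = 0.09°
∠G(j0.22) = 12.53° − 0.09° = 12.44°

12.4°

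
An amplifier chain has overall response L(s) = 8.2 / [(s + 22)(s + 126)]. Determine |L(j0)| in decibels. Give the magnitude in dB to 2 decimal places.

L(0) = 8.2 / (22 × 126) = 0.0029582
20 log₁₀(0.0029582) = -50.580 dB

-50.58 dB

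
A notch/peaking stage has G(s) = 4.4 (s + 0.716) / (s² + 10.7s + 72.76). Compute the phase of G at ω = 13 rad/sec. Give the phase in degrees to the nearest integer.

∠(j13 + 0.716) = arctan(13/0.716) = 86.85°
∠[(j13)² + 10.7(j13) + 72.76] = ∠[-96.24 + j139.1] = 124.68°
∠G(j13) = 86.85° − 124.68° = -37.83°

-38°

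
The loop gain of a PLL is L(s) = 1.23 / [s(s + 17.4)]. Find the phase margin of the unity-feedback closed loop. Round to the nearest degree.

Gain crossover: |L(jω)| = 1 at ω ≈ 0.0707 rad/s.
∠L(j0.0707) = −90° − arctan(0.0707/17.4) ≈ -90.23°
PM = 180° + (-90.23°) = 89.77°

90°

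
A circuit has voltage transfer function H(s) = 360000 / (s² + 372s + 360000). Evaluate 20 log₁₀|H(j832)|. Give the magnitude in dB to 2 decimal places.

|(j832)² + 372(j832) + 360000| = |-3.3222e+05 + j3.095e+05| = 4.541e+05
|H(j832)| = 360000 / 4.541e+05 = 0.79286
20 log₁₀(0.79286) = -2.016 dB

-2.02 dB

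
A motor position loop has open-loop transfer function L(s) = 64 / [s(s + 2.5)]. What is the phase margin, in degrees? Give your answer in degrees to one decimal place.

17.8°

Gain crossover: |L(jω)| = 1 at ω ≈ 7.81 rad s⁻¹.
∠L(j7.81) = −90° − arctan(7.81/2.5) ≈ -162.24°
PM = 180° + (-162.24°) = 17.76°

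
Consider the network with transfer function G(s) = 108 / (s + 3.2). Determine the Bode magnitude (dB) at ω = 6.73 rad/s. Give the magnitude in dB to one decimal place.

23.2 dB

|j6.73 + 3.2| = √(6.73² + 3.2²) = 7.452
|G(j6.73)| = 108 / 7.452 = 14.493
20 log₁₀(14.493) = 23.22 dB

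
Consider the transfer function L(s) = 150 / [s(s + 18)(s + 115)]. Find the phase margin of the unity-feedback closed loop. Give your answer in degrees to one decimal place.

89.7°

Gain crossover: |L(jω)| = 1 at ω ≈ 0.0725 rad/s.
∠L(j0.0725) = −90° − arctan(0.0725/18) − arctan(0.0725/115) ≈ -90.27°
PM = 180° + (-90.27°) = 89.73°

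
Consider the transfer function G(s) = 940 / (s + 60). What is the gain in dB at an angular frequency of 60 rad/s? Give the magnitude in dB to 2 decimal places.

|j60 + 60| = √(60² + 60²) = 84.85
|G(j60)| = 940 / 84.85 = 11.078
20 log₁₀(11.078) = 20.889 dB

20.89 dB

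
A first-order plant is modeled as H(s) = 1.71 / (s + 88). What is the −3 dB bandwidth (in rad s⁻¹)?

88 rad s⁻¹

For a single-pole low-pass, the −3 dB point is at the pole: ω = 88 rad s⁻¹.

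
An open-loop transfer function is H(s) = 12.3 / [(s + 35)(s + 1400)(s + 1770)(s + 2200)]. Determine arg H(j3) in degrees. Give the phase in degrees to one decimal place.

-5.2°

∠(j3 + 35) = arctan(3/35) = 4.90°
∠(j3 + 1400) = arctan(3/1400) = 0.12°
∠(j3 + 1770) = arctan(3/1770) = 0.10°
∠(j3 + 2200) = arctan(3/2200) = 0.08°
∠H(j3) = − (4.90° + 0.12° + 0.10° + 0.08°) = -5.20°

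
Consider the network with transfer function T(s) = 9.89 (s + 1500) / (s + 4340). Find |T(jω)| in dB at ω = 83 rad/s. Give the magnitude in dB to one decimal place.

|j83 + 1500| = √(83² + 1500²) = 1502
|j83 + 4340| = √(83² + 4340²) = 4341
|T(j83)| = 9.89 × 1502 / 4341 = 3.4228
20 log₁₀(3.4228) = 10.69 dB

10.7 dB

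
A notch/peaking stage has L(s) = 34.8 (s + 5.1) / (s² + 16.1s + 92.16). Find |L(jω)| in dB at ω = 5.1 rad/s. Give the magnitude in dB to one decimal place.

|j5.1 + 5.1| = √(5.1² + 5.1²) = 7.212
|(j5.1)² + 16.1(j5.1) + 92.16| = |66.15 + j82.11| = 105.4
|L(j5.1)| = 34.8 × 7.212 / 105.4 = 2.3804
20 log₁₀(2.3804) = 7.53 dB

7.5 dB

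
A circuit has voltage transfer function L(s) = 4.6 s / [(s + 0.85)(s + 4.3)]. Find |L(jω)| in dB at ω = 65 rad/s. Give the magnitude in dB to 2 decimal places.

|j65| = 65
|j65 + 0.85| = √(65² + 0.85²) = 65.01
|j65 + 4.3| = √(65² + 4.3²) = 65.14
|L(j65)| = 4.6 × 65 / (65.01 × 65.14) = 0.070609
20 log₁₀(0.070609) = -23.023 dB

-23.02 dB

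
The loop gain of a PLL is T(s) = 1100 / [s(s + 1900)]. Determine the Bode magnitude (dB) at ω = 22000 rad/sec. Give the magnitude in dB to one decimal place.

-112.9 dB

|j22000 + 1900| = √(22000² + 1900²) = 2.208e+04
|j22000| = 2.2e+04
|T(j22000)| = 1100 / (2.208e+04 × 2.2e+04) = 2.2643e-06
20 log₁₀(2.2643e-06) = -112.90 dB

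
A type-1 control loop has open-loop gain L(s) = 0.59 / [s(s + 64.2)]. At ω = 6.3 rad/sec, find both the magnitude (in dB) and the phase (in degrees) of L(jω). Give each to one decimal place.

|j6.3 + 64.2| = √(6.3² + 64.2²) = 64.51
|j6.3| = 6.3
|L(j6.3)| = 0.59 / (64.51 × 6.3) = 0.0014518
20 log₁₀(0.0014518) = -56.76 dB
∠(j6.3 + 64.2) = arctan(6.3/64.2) = 5.60°
∠(j6.3) = 90.00°
∠L(j6.3) = − (5.60° + 90.00°) = -95.60°

|L| = -56.8 dB, ∠L = -95.6 deg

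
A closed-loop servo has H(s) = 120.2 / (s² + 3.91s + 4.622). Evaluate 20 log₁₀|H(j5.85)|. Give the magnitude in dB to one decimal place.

10.1 dB

|(j5.85)² + 3.91(j5.85) + 4.622| = |-29.6 + j22.873| = 37.41
|H(j5.85)| = 120.2 / 37.41 = 3.2132
20 log₁₀(3.2132) = 10.14 dB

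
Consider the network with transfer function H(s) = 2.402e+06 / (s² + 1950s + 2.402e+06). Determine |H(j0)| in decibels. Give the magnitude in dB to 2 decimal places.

0.00 dB

H(0) = 2.402e+06 / 2.402e+06 = 1
20 log₁₀(1) = 0.000 dB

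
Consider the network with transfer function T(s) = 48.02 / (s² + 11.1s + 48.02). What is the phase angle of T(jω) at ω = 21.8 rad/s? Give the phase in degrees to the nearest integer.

∠[(j21.8)² + 11.1(j21.8) + 48.02] = ∠[-427.22 + j241.98] = 150.47°
∠T(j21.8) = −150.47° = -150.47°

-150°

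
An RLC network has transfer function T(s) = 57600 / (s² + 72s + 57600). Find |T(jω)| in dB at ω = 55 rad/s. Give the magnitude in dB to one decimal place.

0.4 dB

|(j55)² + 72(j55) + 57600| = |54575 + j3960| = 5.472e+04
|T(j55)| = 57600 / 5.472e+04 = 1.0527
20 log₁₀(1.0527) = 0.45 dB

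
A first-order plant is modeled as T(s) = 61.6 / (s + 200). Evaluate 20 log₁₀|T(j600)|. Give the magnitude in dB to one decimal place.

-20.2 dB

|j600 + 200| = √(600² + 200²) = 632.5
|T(j600)| = 61.6 / 632.5 = 0.097398
20 log₁₀(0.097398) = -20.23 dB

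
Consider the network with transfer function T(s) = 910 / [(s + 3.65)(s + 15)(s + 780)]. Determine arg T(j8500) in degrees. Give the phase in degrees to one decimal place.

-264.6 deg

∠(j8500 + 3.65) = arctan(8500/3.65) = 89.98°
∠(j8500 + 15) = arctan(8500/15) = 89.90°
∠(j8500 + 780) = arctan(8500/780) = 84.76°
∠T(j8500) = − (89.98° + 89.90° + 84.76°) = -264.63°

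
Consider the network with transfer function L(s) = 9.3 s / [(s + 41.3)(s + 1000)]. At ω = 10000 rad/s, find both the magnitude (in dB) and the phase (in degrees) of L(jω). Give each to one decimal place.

|L| = -60.7 dB, ∠L = -84.1 deg

|j10000| = 1e+04
|j10000 + 41.3| = √(10000² + 41.3²) = 1e+04
|j10000 + 1000| = √(10000² + 1000²) = 1.005e+04
|L(j10000)| = 9.3 × 1e+04 / (1e+04 × 1.005e+04) = 0.00092538
20 log₁₀(0.00092538) = -60.67 dB
∠(j10000) = 90.00°
∠(j10000 + 41.3) = arctan(10000/41.3) = 89.76°
∠(j10000 + 1000) = arctan(10000/1000) = 84.29°
∠L(j10000) = 90.00° − (89.76° + 84.29°) = -84.05°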